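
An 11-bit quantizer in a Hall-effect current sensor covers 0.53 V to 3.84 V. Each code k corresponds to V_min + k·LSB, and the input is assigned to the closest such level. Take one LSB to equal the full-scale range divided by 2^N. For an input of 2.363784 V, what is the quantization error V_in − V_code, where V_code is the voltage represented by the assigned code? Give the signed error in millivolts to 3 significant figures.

−0.615 mV

Span: 3.84 V − (0.53 V) = 3.31 V. LSB = 3.31 V / 2^11 ≈ 1.616 mV.
Position in LSBs: (2.363784 − (0.53)) × 2048/3.31 = 1134.6192; rounding gives k = 1135.
V_code = V_min + k × range/2^11 = 0.53 + 1135 × 3.31/2048 = 2.364399414 V.
e = 2.363784 − (2.364399414) = −0.615 mV.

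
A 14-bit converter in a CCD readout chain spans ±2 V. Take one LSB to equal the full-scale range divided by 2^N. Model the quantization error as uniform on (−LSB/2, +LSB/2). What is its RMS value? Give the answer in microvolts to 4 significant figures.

70.48 µV

The full-scale span is 2 − (-2) = 4 V.
Step size = 4/16384 V = 244.141 µV.
For a uniform distribution on [−LSB/2, +LSB/2], V_rms = LSB/√12 = 244.141 µV/3.4641 = 70.48 µV.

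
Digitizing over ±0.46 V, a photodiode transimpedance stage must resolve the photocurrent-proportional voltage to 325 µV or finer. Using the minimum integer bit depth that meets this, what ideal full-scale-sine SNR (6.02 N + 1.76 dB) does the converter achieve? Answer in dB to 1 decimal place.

Span: 0.46 V − (-0.46 V) = 0.92 V.
Levels needed ≥ 0.92/325 µV = 2831. 2^12 = 4096 suffices, so N_min = 12.
SNR = 6.02 × 12 + 1.76 = 74.00 dB.

74.0 dB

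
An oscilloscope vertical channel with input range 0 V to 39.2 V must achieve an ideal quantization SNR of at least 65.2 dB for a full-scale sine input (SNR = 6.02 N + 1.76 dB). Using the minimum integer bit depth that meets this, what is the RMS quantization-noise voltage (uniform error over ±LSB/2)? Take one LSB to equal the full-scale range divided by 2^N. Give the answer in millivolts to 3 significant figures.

Span = 39.2 V.
Solving 6.02 N ≥ 65.2 − 1.76: N ≥ 10.538. Round up → N = 11.
Step size = 39.2/2048 V = 19.141 mV.
σ_q = LSB/√12 = 19.141 mV/3.4641 = 5.53 mV.

5.53 mV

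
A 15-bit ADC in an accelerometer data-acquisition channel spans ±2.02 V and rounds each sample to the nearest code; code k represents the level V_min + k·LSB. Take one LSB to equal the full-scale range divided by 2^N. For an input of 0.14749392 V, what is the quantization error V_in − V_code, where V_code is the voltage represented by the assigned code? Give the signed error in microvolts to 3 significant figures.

Range = 2.02 − (-2.02) = 4.04 V. LSB = 4.04 V / 2^15 ≈ 123.3 µV.
(V_in − V_min)/LSB = (0.14749392 − (-2.02)) × 32768/4.04 = 17580.3071 → nearest code k = 17580.
Reconstructed level: -2.02 + 17580 × 4.04/32768 V = 0.14745605469 V.
V_in − V_code = 0.14749392 − (0.14745605469) = +37.9 µV.

+37.9 µV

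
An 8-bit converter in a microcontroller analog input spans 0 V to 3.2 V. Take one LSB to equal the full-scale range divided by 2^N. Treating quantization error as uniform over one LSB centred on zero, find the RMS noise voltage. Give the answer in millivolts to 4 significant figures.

3.608 mV

V_FS = 3.2 V.
LSB = 3.2 V / 2^8 = 12.5000 mV.
For a uniform distribution on [−LSB/2, +LSB/2], V_rms = LSB/√12 = 12.5000 mV/3.4641 = 3.608 mV.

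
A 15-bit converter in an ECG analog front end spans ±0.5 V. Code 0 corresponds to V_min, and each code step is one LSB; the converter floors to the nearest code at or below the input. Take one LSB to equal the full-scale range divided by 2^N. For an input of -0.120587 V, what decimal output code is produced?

12432

Range = 0.5 − (-0.5) = 1 V. LSB = 1 V / 2^15 ≈ 30.52 µV.
(V_in − V_min) × 2^15/range = (-0.120587 − (-0.5)) × 32768/1 = 12432.605.
Floor → code = 12432.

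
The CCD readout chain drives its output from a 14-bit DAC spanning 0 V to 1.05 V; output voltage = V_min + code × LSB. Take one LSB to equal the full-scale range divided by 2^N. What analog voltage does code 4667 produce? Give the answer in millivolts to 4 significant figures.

299.1 mV

Full-scale range = 1.05 V. LSB = 1.05 V / 2^14.
V_out = 0 + 4667 × (1.05/16384) V
      = 0 V + 0.299094 V = 0.299094 V.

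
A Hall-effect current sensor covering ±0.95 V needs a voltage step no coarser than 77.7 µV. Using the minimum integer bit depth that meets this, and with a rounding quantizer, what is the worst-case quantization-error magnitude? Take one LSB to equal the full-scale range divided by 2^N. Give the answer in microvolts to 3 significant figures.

29.0 µV

The full-scale span is 0.95 − (-0.95) = 1.9 V.
Need 2^N ≥ 1.9 V / 77.7 µV = 24450 → N_min = 15.
LSB = 1.9 V ÷ 2^15 = 1.9/32768 V = 57.983 µV.
|e|_max = LSB/2 = 29.0 µV.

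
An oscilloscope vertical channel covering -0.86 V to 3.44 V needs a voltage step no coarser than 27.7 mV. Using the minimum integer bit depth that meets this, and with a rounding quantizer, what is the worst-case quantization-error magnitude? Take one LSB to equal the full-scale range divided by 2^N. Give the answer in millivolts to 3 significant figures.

Span: 3.44 V − (-0.86 V) = 4.3 V.
4.3 V / 27.7 mV = 155.2. Since 2^7 = 128 and 2^8 = 256, N = 8.
One LSB is 4.3 V / 256 = 16.797 mV.
|e|_max = LSB/2 = 8.40 mV.

8.40 mV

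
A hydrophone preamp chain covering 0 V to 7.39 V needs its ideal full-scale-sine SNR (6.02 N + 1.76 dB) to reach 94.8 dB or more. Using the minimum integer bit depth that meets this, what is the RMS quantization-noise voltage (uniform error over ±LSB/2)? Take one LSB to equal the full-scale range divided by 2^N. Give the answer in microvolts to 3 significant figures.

32.6 µV

V_FS = 7.39 V.
Required N = ⌈(94.8 − 1.76)/6.02⌉ = ⌈15.455⌉ = 16.
One LSB is 7.39 V / 65536 = 112.76 µV.
σ_q = LSB/√12 = 112.76 µV/3.4641 = 32.6 µV.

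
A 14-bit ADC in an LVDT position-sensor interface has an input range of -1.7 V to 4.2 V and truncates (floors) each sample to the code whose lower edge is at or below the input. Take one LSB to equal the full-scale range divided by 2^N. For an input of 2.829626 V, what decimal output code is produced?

12578

Range = 4.2 − (-1.7) = 5.9 V. LSB = 5.9 V / 2^14 ≈ 360.1 µV.
V_in − V_min = 2.829626 − (-1.7) = 4.529626 V.
Divide by LSB: 4.529626 × 16384/5.9 = 12578.5411.
Truncating gives code 12578.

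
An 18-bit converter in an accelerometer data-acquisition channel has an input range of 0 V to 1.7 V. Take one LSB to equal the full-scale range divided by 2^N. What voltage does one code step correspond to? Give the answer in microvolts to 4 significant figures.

6.485 µV

Range is 1.7 V.
There are 2^18 = 262144 steps.
One LSB is 1.7 V / 262144 = 6.485 µV.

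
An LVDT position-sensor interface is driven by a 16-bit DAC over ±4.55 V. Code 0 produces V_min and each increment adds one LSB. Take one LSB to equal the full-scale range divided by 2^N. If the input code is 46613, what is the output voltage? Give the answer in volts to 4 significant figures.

The full-scale span is 4.55 − (-4.55) = 9.1 V. LSB = 9.1 V / 2^16.
V_out = V_min + code × LSB = -4.55 V + 46613 × 9.1 V / 65536
      = -4.55 V + 6.47245 V = 1.92245 V.

1.922 V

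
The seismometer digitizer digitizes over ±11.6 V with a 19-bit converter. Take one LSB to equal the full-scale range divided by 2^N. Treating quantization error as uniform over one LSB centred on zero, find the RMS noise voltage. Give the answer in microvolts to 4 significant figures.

12.77 µV

Range = 11.6 − (-11.6) = 23.2 V.
LSB = 23.2 V / 2^19 = 44.2505 µV.
V_rms = LSB/√12 = 44.2505 µV / √12 = 12.77 µV.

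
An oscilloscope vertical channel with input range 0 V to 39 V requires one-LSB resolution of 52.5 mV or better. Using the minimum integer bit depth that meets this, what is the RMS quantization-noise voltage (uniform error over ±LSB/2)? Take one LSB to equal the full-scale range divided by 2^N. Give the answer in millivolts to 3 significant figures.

Span = 39 V.
Required number of levels: 39/52.5 mV = 742.86; smallest N with 2^N ≥ that is 10.
Step size = 39/1024 V = 38.086 mV.
RMS noise = LSB/√12 = 11.0 mV.

11.0 mV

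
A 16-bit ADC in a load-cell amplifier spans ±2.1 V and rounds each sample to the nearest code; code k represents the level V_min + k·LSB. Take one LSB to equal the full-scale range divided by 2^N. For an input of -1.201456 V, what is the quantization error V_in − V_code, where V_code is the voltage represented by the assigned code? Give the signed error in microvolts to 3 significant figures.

−18.6 µV

Span: 2.1 V − (-2.1 V) = 4.2 V. LSB = 4.2 V / 2^16 ≈ 64.09 µV.
(V_in − V_min)/LSB = (-1.201456 − (-2.1)) × 65536/4.2 = 14020.7094 → nearest code k = 14021.
Reconstructed level: -2.1 + 14021 × 4.2/65536 V = -1.2014373779 V.
e = -1.201456 − (-1.2014373779) = −18.6 µV.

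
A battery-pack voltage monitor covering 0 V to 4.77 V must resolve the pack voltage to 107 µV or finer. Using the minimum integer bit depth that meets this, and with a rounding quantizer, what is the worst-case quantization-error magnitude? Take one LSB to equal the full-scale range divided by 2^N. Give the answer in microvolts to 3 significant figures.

Range is 4.77 V.
Levels needed ≥ 4.77/107 µV = 44580. 2^16 = 65536 suffices, so N_min = 16.
LSB = 4.77 V / 2^16 = 72.784 µV.
Half an LSB is 36.4 µV.

36.4 µV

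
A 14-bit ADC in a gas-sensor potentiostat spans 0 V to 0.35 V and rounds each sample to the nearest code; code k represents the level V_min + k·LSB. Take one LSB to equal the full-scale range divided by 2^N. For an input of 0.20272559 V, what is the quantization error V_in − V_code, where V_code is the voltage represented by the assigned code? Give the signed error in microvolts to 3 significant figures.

−2.68 µV

V_FS = 0.35 V. LSB = 0.35 V / 2^14 ≈ 21.36 µV.
Position in LSBs: (0.20272559 − (0)) × 16384/0.35 = 9489.8745; rounding gives k = 9490.
V_code = V_min + k × range/2^14 = 0 + 9490 × 0.35/16384 = 0.20272827148 V.
e = 0.20272559 − (0.20272827148) = −2.68 µV.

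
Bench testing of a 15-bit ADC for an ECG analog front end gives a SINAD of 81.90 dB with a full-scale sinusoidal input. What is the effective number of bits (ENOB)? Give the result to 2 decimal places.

ENOB = (81.90 − 1.76)/6.02 = 13.3123 bits.

13.31 bits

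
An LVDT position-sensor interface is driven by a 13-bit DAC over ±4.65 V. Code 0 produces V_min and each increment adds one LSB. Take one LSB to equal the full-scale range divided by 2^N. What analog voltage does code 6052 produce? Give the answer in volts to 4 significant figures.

Span: 4.65 V − (-4.65 V) = 9.3 V. LSB = 9.3 V / 2^13.
V_out = -4.65 + 6052 × (9.3/8192) V
      = -4.65 V + 6.87056 V = 2.22056 V.

2.221 V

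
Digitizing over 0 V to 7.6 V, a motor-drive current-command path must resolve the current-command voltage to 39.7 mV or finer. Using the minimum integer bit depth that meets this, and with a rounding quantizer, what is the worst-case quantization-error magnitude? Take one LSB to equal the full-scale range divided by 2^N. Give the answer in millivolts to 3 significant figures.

Range is 7.6 V.
Levels needed ≥ 7.6/39.7 mV = 191.4. 2^8 = 256 suffices, so N_min = 8.
LSB = 7.6 V ÷ 2^8 = 7.6/256 V = 29.688 mV.
|e|_max = LSB/2 = 14.8 mV.

14.8 mV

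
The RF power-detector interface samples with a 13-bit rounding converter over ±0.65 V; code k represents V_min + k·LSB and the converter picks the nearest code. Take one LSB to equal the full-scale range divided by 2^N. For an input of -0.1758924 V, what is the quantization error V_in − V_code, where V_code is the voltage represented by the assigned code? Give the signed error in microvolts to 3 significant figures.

Span: 0.65 V − (-0.65 V) = 1.3 V. LSB = 1.3 V / 2^13 ≈ 158.7 µV.
(-0.1758924 − (-0.65)) / LSB = 0.4741076 × 8192/1.3 = 2987.6073. Nearest integer: k = 2988.
V_code = V_min + k × range/2^13 = -0.65 + 2988 × 1.3/8192 = -0.1758300781 V.
e = -0.1758924 − (-0.1758300781) = −62.3 µV.

−62.3 µV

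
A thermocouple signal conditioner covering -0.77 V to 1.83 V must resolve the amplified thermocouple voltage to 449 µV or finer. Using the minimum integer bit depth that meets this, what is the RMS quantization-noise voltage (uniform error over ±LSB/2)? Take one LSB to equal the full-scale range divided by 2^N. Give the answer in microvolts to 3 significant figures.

The full-scale span is 1.83 − (-0.77) = 2.6 V.
Need 2^N ≥ 2.6 V / 449 µV = 5791 → N_min = 13.
Step size = 2.6/8192 V = 317.38 µV.
V_rms = LSB/√12 = 91.6 µV.

91.6 µV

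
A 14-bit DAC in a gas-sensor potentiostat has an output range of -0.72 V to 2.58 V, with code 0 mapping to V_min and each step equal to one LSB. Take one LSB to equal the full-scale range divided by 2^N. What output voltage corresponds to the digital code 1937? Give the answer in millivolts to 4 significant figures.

Span: 2.58 V − (-0.72 V) = 3.3 V. LSB = 3.3 V / 2^14.
V_out = V_min + code × LSB = -0.72 V + 1937 × 3.3 V / 16384
      = -0.72 V + 0.390143 V = -0.329857 V.

-329.9 mV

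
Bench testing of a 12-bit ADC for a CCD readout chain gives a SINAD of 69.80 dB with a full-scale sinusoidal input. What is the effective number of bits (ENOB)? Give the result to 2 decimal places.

11.30 bits

(69.80 − 1.76) / 6.02 = 68.04/6.02 = 11.3023 effective bits.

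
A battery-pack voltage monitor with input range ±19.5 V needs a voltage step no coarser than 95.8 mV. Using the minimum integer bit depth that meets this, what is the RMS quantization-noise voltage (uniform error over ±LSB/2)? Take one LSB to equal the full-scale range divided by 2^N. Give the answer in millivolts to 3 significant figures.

22.0 mV

Full-scale range = 19.5 V − (-19.5 V) = 39 V.
39 V / 95.8 mV = 407.1. Since 2^8 = 256 and 2^9 = 512, N = 9.
LSB = 39 V ÷ 2^9 = 39/512 V = 76.172 mV.
V_rms = LSB/√12 = 22.0 mV.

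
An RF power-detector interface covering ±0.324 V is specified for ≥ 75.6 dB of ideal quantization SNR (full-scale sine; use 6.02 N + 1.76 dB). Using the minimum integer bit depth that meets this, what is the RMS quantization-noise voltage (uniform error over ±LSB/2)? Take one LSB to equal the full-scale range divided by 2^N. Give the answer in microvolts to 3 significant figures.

22.8 µV

Range = 0.324 − (-0.324) = 0.648 V.
6.02 N + 1.76 ≥ 75.6 gives N ≥ 12.266, so the minimum integer is 13.
Step size = 0.648/8192 V = 79.102 µV.
σ_q = LSB/√12 = 79.102 µV/3.4641 = 22.8 µV.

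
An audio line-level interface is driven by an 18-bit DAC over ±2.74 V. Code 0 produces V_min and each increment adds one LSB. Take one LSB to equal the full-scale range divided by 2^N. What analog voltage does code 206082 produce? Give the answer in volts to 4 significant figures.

1.568 V

The full-scale span is 2.74 − (-2.74) = 5.48 V. LSB = 5.48 V / 2^18.
V_out = -2.74 + 206082 × (5.48/262144) V
      = -2.74 + 4.30805 = 1.56805 V.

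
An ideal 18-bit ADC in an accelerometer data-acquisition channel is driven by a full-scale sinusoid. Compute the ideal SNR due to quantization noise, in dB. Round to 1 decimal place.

SNR = 6.02·18 + 1.76 = 110.12 dB.

110.1 dB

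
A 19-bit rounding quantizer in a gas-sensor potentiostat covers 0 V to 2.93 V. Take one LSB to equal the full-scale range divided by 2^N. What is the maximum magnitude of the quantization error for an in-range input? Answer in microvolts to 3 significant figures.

V_FS = 2.93 V.
LSB = 2.93 V ÷ 2^19 = 2.93/524288 V = 5.5885 µV.
Worst-case error for round-to-nearest is half an LSB: 2.79 µV.

2.79 µV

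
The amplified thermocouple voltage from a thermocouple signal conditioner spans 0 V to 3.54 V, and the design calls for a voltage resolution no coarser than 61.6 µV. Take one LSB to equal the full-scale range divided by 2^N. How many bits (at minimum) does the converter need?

Span = 3.54 V.
Need 2^N ≥ 3.54 V / 61.6 µV = 57470 → N_min = 16.

16 bits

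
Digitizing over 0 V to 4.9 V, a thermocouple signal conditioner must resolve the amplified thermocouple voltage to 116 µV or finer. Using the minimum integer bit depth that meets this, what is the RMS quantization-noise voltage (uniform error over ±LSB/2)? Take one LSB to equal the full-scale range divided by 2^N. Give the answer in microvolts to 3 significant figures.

21.6 µV

Full-scale range = 4.9 V.
4.9 V / 116 µV = 42240. Since 2^15 = 32768 and 2^16 = 65536, N = 16.
LSB = 4.9 V ÷ 2^16 = 4.9/65536 V = 74.768 µV.
V_rms = LSB/√12 = 21.6 µV.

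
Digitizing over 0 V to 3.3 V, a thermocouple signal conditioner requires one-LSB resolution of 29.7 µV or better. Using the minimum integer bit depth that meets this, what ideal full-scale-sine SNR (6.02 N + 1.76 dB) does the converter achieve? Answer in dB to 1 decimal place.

104.1 dB

V_FS = 3.3 V.
Levels needed ≥ 3.3/29.7 µV = 111100. 2^17 = 131072 suffices, so N_min = 17.
6.02(17) + 1.76 = 104.10 dB.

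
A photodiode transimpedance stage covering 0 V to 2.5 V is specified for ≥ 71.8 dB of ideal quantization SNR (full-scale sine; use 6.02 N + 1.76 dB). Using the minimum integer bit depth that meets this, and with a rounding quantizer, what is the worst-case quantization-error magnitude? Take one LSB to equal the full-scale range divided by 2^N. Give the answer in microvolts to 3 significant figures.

Span = 2.5 V.
Solving 6.02 N ≥ 71.8 − 1.76: N ≥ 11.635. Round up → N = 12.
LSB = 2.5 V / 2^12 = 0.61035 mV.
Max error for round-to-nearest is LSB/2 = 305 µV.

305 µV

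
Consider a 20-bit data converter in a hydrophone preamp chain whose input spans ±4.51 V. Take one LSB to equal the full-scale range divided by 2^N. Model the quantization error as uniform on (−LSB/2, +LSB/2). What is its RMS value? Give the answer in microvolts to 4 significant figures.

2.483 µV

Range = 4.51 − (-4.51) = 9.02 V.
LSB = 9.02 V / 2^20 = 8.60214 µV.
RMS of a uniform error over width LSB is LSB/√12 = 2.483 µV.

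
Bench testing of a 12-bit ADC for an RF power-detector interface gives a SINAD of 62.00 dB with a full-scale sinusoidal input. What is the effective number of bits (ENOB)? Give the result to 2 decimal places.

10.01 bits

ENOB = (SINAD − 1.76) / 6.02 = (62.00 − 1.76) / 6.02 = 60.24 / 6.02 = 10.0066.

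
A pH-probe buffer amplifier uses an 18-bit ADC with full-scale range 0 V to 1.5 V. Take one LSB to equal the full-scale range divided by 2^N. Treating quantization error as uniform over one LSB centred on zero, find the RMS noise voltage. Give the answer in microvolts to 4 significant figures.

Span = 1.5 V.
LSB = 1.5 V ÷ 2^18 = 1.5/262144 V = 5.72205 µV.
V_rms = LSB/√12 = 5.72205 µV / √12 = 1.652 µV.

1.652 µV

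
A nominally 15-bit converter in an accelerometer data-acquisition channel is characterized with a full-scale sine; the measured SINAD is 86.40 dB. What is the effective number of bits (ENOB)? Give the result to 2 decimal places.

14.06 bits

ENOB = (SINAD − 1.76) / 6.02 = (86.40 − 1.76) / 6.02 = 84.64 / 6.02 = 14.0598.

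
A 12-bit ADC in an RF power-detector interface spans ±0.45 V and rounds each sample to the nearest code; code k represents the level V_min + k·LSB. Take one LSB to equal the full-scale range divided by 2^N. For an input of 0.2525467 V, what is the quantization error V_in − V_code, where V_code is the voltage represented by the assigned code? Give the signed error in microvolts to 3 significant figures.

+80.9 µV

Range = 0.45 − (-0.45) = 0.9 V. LSB = 0.9 V / 2^12 ≈ 219.7 µV.
(0.2525467 − (-0.45)) / LSB = 0.7025467 × 4096/0.9 = 3197.3681. Nearest integer: k = 3197.
V_code = -0.45 + (3197/4096) × 0.9 = 0.2524658203 V.
V_in − V_code = 0.2525467 − (0.2524658203) = +80.9 µV.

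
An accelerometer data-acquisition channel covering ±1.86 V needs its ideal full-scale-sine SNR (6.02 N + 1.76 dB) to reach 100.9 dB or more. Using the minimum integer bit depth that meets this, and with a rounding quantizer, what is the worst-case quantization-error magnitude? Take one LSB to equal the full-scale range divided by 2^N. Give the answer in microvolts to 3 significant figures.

The full-scale span is 1.86 − (-1.86) = 3.72 V.
Required N = ⌈(100.9 − 1.76)/6.02⌉ = ⌈16.468⌉ = 17.
LSB = 3.72 V ÷ 2^17 = 3.72/131072 V = 28.381 µV.
Max error for round-to-nearest is LSB/2 = 14.2 µV.

14.2 µV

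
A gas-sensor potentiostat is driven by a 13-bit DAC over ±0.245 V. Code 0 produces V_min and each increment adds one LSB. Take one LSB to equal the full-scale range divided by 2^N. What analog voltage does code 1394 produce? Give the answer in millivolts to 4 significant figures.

Span: 0.245 V − (-0.245 V) = 0.49 V. LSB = 0.49 V / 2^13.
Output = V_min + (1394/8192) × range = -0.245 + 0.170166 × 0.49 V
      = -0.245 V + 0.0833813 V = -0.161619 V.

-161.6 mV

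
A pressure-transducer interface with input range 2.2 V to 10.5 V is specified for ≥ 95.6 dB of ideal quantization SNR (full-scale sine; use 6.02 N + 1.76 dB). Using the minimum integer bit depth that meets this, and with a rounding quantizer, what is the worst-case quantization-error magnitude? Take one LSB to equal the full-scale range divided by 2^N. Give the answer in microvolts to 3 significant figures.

63.3 µV

Span: 10.5 V − (2.2 V) = 8.3 V.
N ≥ (95.6 − 1.76)/6.02 = 15.588 → N_min = 16.
Step size = 8.3/65536 V = 126.65 µV.
Half an LSB is 63.3 µV.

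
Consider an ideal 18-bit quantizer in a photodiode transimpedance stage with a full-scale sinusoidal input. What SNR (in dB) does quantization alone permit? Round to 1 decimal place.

110.1 dB

Ideal quantization SNR: 6.02 × 18 + 1.76 dB = 110.1 dB.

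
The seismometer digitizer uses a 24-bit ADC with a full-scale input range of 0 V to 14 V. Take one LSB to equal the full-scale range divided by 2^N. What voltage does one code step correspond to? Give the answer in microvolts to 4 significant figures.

0.8345 µV

Full-scale range = 14 V.
There are 2^24 = 16777216 steps.
LSB = 14 V / 2^24 = 0.8345 µV.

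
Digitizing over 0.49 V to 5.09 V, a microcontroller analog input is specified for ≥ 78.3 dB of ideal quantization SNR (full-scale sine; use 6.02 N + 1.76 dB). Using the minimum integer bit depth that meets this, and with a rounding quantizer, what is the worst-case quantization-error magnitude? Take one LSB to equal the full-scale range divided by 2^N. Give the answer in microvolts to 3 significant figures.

The full-scale span is 5.09 − (0.49) = 4.6 V.
N ≥ (78.3 − 1.76)/6.02 = 12.714 → N_min = 13.
LSB = 4.6 V ÷ 2^13 = 4.6/8192 V = 0.56152 mV.
Half an LSB is 281 µV.

281 µV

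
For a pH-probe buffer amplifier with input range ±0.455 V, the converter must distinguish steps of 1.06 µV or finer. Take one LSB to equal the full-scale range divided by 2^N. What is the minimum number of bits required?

Span: 0.455 V − (-0.455 V) = 0.91 V.
Need 2^N ≥ 0.91 V / 1.06 µV = 858500 → N_min = 20.

20 bits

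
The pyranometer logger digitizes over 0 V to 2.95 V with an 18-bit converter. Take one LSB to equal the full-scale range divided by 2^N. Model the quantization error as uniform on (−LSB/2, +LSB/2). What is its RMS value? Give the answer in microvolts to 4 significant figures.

Range is 2.95 V.
LSB = 2.95 V ÷ 2^18 = 2.95/262144 V = 11.2534 µV.
RMS of a uniform error over width LSB is LSB/√12 = 3.249 µV.

3.249 µV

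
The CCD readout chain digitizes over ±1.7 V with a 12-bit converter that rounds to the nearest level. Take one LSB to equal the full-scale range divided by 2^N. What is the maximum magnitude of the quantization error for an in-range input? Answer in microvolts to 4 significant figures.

The full-scale span is 1.7 − (-1.7) = 3.4 V.
LSB = 3.4 V / 2^12 = 0.830078 mV.
A rounding quantizer has |error| ≤ LSB/2 = 415.0 µV.

415.0 µV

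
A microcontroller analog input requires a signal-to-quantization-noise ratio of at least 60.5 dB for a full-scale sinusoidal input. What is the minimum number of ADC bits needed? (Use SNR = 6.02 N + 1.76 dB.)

10 bits

6.02 N + 1.76 ≥ 60.5 gives N ≥ 9.757, so the minimum integer is 10.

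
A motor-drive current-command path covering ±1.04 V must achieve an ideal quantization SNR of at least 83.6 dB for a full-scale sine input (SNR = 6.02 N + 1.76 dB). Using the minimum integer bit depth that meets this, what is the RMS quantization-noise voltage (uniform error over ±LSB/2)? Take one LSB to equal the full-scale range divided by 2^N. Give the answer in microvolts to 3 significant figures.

Range = 1.04 − (-1.04) = 2.08 V.
N ≥ (83.6 − 1.76)/6.02 = 13.595 → N_min = 14.
LSB = 2.08 V / 2^14 = 126.95 µV.
V_rms = LSB/√12 = 36.6 µV.

36.6 µV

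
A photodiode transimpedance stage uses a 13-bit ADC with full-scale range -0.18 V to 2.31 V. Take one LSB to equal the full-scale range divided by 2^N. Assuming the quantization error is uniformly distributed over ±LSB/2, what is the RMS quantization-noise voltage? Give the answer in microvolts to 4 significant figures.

87.74 µV

Span: 2.31 V − (-0.18 V) = 2.49 V.
LSB = 2.49 V ÷ 2^13 = 2.49/8192 V = 303.955 µV.
V_rms = LSB/√12 = 303.955 µV / √12 = 87.74 µV.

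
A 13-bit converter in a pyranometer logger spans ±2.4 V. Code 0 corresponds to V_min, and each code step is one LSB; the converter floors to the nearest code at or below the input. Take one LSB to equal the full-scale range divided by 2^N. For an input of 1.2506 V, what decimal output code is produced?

6230

Full-scale range = 2.4 V − (-2.4 V) = 4.8 V. LSB = 4.8 V / 2^13 ≈ 0.5859 mV.
code = ⌊(V_in − V_min)/LSB⌋ = ⌊(V_in − V_min) × 2^13 / range⌋
     = ⌊(1.2506 − (-2.4)) × 8192 / 4.8⌋ = ⌊3.6506 × 8192/4.8⌋
     = ⌊6230.357⌋ = 6230.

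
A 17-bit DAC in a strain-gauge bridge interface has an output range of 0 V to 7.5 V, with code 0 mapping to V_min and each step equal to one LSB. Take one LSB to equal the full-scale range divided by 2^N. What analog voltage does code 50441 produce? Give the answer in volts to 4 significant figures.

Range is 7.5 V. LSB = 7.5 V / 2^17.
Output = V_min + (50441/131072) × range = 0 + 0.384834 × 7.5 V
      = 0 + 2.88626 = 2.88626 V.

2.886 V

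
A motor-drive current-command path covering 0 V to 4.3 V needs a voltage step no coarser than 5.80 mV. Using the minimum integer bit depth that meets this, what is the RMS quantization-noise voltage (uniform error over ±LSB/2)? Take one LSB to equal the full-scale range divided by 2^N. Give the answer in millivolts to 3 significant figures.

Span = 4.3 V.
Required number of levels: 4.3/5.80 mV = 741.38; smallest N with 2^N ≥ that is 10.
LSB = 4.3 V / 2^10 = 4.1992 mV.
RMS noise = LSB/√12 = 1.21 mV.

1.21 mV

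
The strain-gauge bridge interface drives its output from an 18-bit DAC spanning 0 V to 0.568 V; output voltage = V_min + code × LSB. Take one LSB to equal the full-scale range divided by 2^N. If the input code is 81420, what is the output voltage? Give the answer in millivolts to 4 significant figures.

Range is 0.568 V. LSB = 0.568 V / 2^18.
V_out = 0 + 81420 × (0.568/262144) V
      = 0 + 0.176417 = 0.176417 V.

176.4 mV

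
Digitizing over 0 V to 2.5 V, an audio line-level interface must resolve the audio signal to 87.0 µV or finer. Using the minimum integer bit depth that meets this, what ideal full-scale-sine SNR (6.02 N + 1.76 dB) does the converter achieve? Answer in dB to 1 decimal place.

92.1 dB

Full-scale range = 2.5 V.
Levels needed ≥ 2.5/87.0 µV = 28740. 2^15 = 32768 suffices, so N_min = 15.
6.02(15) + 1.76 = 92.06 dB.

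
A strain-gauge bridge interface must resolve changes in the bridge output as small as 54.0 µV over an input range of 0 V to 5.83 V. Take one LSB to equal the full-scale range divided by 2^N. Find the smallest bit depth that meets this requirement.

Span = 5.83 V.
Levels needed ≥ 5.83/54.0 µV = 108000. 2^17 = 131072 suffices, so N_min = 17.

17 bits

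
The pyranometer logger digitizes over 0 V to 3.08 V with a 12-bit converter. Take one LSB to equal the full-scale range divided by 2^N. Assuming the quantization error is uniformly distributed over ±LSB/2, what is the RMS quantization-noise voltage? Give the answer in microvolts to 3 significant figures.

Span = 3.08 V.
LSB = 3.08 V / 2^12 = 0.75195 mV.
V_rms = LSB/√12 = 0.75195 mV / √12 = 217 µV.

217 µV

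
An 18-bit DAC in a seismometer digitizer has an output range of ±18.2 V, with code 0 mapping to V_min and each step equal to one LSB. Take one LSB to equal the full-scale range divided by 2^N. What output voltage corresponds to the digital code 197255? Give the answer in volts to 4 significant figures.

Span: 18.2 V − (-18.2 V) = 36.4 V. LSB = 36.4 V / 2^18.
Output = V_min + (197255/262144) × range = -18.2 + 0.752468 × 36.4 V
      = -18.2 + 27.3898 = 9.18984 V.

9.190 V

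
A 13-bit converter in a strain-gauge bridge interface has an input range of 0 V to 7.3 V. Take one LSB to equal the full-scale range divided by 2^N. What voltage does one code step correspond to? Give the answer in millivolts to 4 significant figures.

Span = 7.3 V.
Number of codes = 2^13 = 8192.
One LSB is 7.3 V / 8192 = 0.8911 mV.

0.8911 mV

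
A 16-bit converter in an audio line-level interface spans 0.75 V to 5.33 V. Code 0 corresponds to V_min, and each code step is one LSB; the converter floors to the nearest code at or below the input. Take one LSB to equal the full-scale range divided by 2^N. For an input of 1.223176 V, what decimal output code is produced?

6770

The full-scale span is 5.33 − (0.75) = 4.58 V. LSB = 4.58 V / 2^16 ≈ 69.89 µV.
(V_in − V_min) × 2^16/range = (1.223176 − (0.75)) × 65536/4.58 = 6770.756.
Floor → code = 6770.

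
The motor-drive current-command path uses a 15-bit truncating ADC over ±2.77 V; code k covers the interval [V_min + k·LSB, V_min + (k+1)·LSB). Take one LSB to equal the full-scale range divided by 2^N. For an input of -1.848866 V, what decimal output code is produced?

5448

Full-scale range = 2.77 V − (-2.77 V) = 5.54 V. LSB = 5.54 V / 2^15 ≈ 169.1 µV.
code = ⌊(V_in − V_min)/LSB⌋ = ⌊(V_in − V_min) × 2^15 / range⌋
     = ⌊(-1.848866 − (-2.77)) × 32768 / 5.54⌋ = ⌊0.921134 × 32768/5.54⌋
     = ⌊5448.325⌋ = 5448.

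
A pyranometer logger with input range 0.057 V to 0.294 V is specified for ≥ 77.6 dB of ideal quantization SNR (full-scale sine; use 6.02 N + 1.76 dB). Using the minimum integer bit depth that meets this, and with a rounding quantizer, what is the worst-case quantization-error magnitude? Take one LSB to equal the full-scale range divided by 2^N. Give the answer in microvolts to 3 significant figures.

14.5 µV

The full-scale span is 0.294 − (0.057) = 0.237 V.
6.02 N + 1.76 ≥ 77.6 gives N ≥ 12.598, so the minimum integer is 13.
LSB = 0.237 V ÷ 2^13 = 0.237/8192 V = 28.931 µV.
|e|_max = LSB/2 = 14.5 µV.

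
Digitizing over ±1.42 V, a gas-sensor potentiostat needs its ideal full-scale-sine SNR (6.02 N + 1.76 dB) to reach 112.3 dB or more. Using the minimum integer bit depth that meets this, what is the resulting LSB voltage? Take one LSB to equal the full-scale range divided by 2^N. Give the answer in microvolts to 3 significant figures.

5.42 µV

Range = 1.42 − (-1.42) = 2.84 V.
Required N = ⌈(112.3 − 1.76)/6.02⌉ = ⌈18.362⌉ = 19.
LSB = 2.84 V ÷ 2^19 = 2.84/524288 V = 5.42 µV.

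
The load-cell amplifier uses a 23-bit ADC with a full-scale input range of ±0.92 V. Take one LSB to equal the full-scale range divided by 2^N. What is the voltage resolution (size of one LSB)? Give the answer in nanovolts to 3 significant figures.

219 nV

Full-scale range = 0.92 V − (-0.92 V) = 1.84 V.
There are 2^23 = 8388608 steps.
LSB = 1.84 V ÷ 2^23 = 1.84/8388608 V = 219 nV.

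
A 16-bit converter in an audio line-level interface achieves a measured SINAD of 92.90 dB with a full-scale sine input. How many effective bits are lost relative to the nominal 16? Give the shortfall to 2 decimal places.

0.86 bits

Effective bits = (92.90 − 1.76)/6.02 = 15.1395.
16 − 15.1395 = 0.86 bits below nominal.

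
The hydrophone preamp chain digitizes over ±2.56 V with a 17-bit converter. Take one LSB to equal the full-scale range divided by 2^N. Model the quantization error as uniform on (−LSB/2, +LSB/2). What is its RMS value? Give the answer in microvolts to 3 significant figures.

Span: 2.56 V − (-2.56 V) = 5.12 V.
LSB = 5.12 V ÷ 2^17 = 5.12/131072 V = 39.063 µV.
V_rms = LSB/√12 = 39.063 µV / √12 = 11.3 µV.

11.3 µV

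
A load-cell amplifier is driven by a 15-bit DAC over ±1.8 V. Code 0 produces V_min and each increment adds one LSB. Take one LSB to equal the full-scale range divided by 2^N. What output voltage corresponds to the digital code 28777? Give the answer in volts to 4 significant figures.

1.362 V

Full-scale range = 1.8 V − (-1.8 V) = 3.6 V. LSB = 3.6 V / 2^15.
V_out = V_min + code × LSB = -1.8 V + 28777 × 3.6 V / 32768
      = -1.8 + 3.16154 = 1.36154 V.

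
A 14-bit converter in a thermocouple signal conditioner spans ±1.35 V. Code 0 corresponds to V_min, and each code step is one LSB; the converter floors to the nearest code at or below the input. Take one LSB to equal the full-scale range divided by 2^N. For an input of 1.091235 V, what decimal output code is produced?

Span: 1.35 V − (-1.35 V) = 2.7 V. LSB = 2.7 V / 2^14 ≈ 164.8 µV.
(V_in − V_min) × 2^14/range = (1.091235 − (-1.35)) × 16384/2.7 = 14813.776.
Floor → code = 14813.

14813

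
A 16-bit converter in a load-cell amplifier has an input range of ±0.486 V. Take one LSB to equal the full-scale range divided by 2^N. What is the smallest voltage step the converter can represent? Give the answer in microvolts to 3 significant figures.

Range = 0.486 − (-0.486) = 0.972 V.
There are 2^16 = 65536 steps.
Step size = 0.972/65536 V = 14.8 µV.

14.8 µV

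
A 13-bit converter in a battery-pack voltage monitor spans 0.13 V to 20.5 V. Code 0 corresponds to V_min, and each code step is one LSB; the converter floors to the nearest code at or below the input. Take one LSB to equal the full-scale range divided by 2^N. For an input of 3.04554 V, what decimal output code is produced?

Range = 20.5 − (0.13) = 20.37 V. LSB = 20.37 V / 2^13 ≈ 2.487 mV.
(V_in − V_min) × 2^13/range = (3.04554 − (0.13)) × 8192/20.37 = 1172.514.
Floor → code = 1172.

1172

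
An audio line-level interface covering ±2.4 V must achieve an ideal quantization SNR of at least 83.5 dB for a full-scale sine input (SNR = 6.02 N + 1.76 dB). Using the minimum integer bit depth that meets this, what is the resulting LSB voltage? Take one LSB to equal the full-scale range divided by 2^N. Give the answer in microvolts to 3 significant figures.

293 µV

Range = 2.4 − (-2.4) = 4.8 V.
Required N = ⌈(83.5 − 1.76)/6.02⌉ = ⌈13.578⌉ = 14.
Step size = 4.8/16384 V = 293 µV.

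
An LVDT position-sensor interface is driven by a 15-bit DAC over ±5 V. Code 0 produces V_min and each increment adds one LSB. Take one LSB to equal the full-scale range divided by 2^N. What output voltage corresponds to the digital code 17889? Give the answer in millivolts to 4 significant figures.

Span: 5 V − (-5 V) = 10 V. LSB = 10 V / 2^15.
V_out = V_min + code × LSB = -5 V + 17889 × 10 V / 32768
      = -5 V + 5.45929 V = 0.459290 V.

459.3 mV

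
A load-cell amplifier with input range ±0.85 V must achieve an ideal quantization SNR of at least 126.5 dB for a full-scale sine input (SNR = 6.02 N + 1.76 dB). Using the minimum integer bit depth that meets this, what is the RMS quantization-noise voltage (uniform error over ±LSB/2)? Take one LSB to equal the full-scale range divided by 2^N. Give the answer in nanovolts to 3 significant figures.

234 nV

Full-scale range = 0.85 V − (-0.85 V) = 1.7 V.
Solving 6.02 N ≥ 126.5 − 1.76: N ≥ 20.721. Round up → N = 21.
LSB = 1.7 V ÷ 2^21 = 1.7/2097152 V = 0.81062 µV.
RMS noise = LSB/√12 = 234 nV.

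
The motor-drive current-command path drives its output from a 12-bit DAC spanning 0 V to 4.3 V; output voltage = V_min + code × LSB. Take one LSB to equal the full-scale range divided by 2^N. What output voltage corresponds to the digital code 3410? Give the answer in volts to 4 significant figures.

3.580 V

V_FS = 4.3 V. LSB = 4.3 V / 2^12.
V_out = V_min + code × LSB = 0 V + 3410 × 4.3 V / 4096
      = 0 + 3.57983 = 3.57983 V.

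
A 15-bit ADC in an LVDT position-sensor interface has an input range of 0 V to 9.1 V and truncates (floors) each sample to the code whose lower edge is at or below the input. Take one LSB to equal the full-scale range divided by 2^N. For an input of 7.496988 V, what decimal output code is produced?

26995

Full-scale range = 9.1 V. LSB = 9.1 V / 2^15 ≈ 277.7 µV.
code = ⌊(V_in − V_min)/LSB⌋ = ⌊(V_in − V_min) × 2^15 / range⌋
     = ⌊(7.496988 − (0)) × 32768 / 9.1⌋ = ⌊7.496988 × 32768/9.1⌋
     = ⌊26995.748⌋ = 26995.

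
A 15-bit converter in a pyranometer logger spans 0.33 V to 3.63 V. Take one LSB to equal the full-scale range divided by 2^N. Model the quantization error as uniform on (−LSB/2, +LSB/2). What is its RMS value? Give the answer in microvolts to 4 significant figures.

29.07 µV

The full-scale span is 3.63 − (0.33) = 3.3 V.
LSB = 3.3 V ÷ 2^15 = 3.3/32768 V = 100.708 µV.
V_rms = LSB/√12 = 100.708 µV / √12 = 29.07 µV.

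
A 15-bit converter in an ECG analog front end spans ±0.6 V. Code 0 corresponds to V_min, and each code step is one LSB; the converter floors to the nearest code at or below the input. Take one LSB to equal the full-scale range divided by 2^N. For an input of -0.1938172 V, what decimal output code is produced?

11091

Range = 0.6 − (-0.6) = 1.2 V. LSB = 1.2 V / 2^15 ≈ 36.62 µV.
(V_in − V_min) × 2^15/range = (-0.1938172 − (-0.6)) × 32768/1.2 = 11091.498.
Floor → code = 11091.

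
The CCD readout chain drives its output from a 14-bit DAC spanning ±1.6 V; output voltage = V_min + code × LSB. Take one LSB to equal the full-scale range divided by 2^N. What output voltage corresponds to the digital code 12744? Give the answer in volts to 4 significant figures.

Full-scale range = 1.6 V − (-1.6 V) = 3.2 V. LSB = 3.2 V / 2^14.
Output = V_min + (12744/16384) × range = -1.6 + 0.777832 × 3.2 V
      = -1.6 V + 2.48906 V = 0.889063 V.

0.8891 V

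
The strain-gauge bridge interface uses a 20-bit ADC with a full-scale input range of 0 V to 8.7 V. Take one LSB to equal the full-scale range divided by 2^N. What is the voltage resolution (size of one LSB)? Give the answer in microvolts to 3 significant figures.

Range is 8.7 V.
There are 2^20 = 1048576 steps.
LSB = 8.7 V / 2^20 = 8.30 µV.

8.30 µV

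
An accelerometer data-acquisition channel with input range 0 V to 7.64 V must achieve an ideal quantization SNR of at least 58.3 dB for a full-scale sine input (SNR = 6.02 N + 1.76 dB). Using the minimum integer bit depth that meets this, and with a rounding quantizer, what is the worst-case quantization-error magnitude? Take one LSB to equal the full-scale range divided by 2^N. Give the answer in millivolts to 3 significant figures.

Full-scale range = 7.64 V.
Required N = ⌈(58.3 − 1.76)/6.02⌉ = ⌈9.392⌉ = 10.
Step size = 7.64/1024 V = 7.4609 mV.
|e|_max = LSB/2 = 3.73 mV.

3.73 mV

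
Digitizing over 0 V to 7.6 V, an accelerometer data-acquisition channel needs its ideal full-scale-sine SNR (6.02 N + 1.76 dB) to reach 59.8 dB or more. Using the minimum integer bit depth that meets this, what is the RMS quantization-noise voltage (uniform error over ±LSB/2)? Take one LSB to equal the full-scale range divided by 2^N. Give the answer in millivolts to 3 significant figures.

2.14 mV

V_FS = 7.6 V.
N ≥ (59.8 − 1.76)/6.02 = 9.641 → N_min = 10.
LSB = 7.6 V / 2^10 = 7.4219 mV.
RMS noise = LSB/√12 = 2.14 mV.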